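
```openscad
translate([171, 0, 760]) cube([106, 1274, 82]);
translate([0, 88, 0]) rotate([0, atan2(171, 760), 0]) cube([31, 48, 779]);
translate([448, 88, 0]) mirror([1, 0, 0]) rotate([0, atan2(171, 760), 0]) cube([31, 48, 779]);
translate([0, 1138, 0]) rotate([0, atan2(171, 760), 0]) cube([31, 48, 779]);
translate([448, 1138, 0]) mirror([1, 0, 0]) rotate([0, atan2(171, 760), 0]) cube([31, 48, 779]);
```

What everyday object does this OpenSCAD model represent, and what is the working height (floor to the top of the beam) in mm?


A sawhorse. The overall height is 842 mm.

A beam across two mirrored pairs of raked legs — a sawhorse. The beam's underside is at z = 760 (matching the legs' vertical rise in atan2(171, 760)) and the beam is 82 mm tall, so its top is at 760 + 82 = 842 mm. The raked legs top out at the beam's underside, so that is the highest point.


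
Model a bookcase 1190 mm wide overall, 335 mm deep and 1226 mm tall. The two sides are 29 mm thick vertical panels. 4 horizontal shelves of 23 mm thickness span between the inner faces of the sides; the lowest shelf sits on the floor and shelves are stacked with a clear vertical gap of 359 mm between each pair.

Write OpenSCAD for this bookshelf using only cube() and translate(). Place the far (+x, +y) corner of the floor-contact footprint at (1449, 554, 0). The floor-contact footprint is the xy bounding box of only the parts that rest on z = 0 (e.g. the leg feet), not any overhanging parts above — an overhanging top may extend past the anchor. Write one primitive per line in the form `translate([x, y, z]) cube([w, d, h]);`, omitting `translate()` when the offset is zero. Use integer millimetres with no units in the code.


translate([259, 219, 0]) cube([29, 335, 1226]);
translate([1420, 219, 0]) cube([29, 335, 1226]);
translate([288, 219, 0]) cube([1132, 335, 23]);
translate([288, 219, 382]) cube([1132, 335, 23]);
translate([288, 219, 764]) cube([1132, 335, 23]);
translate([288, 219, 1146]) cube([1132, 335, 23]);


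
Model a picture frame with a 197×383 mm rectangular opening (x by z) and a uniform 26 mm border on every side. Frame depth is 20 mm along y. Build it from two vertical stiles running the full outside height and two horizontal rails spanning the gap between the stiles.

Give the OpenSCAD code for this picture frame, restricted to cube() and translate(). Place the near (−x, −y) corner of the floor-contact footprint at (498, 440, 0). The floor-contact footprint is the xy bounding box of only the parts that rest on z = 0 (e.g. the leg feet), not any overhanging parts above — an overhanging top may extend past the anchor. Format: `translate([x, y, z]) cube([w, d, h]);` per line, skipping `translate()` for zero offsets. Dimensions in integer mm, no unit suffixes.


translate([498, 440, 0]) cube([26, 20, 435]);
translate([721, 440, 0]) cube([26, 20, 435]);
translate([524, 440, 0]) cube([197, 20, 26]);
translate([524, 440, 409]) cube([197, 20, 26]);


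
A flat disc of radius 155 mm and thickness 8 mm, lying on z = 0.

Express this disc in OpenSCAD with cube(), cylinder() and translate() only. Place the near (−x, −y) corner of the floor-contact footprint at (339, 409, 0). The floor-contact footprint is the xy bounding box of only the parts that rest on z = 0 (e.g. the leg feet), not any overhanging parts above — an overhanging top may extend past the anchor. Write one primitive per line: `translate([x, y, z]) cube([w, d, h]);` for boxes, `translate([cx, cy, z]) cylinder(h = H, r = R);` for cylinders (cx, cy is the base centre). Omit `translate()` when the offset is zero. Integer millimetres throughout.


translate([494, 564, 0]) cylinder(h = 8, r = 155);


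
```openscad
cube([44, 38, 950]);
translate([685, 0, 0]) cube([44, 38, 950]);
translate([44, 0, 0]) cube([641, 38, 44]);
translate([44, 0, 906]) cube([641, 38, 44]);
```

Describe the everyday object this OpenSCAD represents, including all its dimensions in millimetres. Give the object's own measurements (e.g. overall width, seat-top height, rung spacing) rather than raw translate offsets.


A rectangular picture frame lying in the x–z plane (depth along y). The opening is 641 mm wide (x) by 862 mm tall (z), surrounded by a border 44 mm wide on all four sides. The frame is 38 mm deep and is made of two full-height vertical stiles with two horizontal rails fitted between them.


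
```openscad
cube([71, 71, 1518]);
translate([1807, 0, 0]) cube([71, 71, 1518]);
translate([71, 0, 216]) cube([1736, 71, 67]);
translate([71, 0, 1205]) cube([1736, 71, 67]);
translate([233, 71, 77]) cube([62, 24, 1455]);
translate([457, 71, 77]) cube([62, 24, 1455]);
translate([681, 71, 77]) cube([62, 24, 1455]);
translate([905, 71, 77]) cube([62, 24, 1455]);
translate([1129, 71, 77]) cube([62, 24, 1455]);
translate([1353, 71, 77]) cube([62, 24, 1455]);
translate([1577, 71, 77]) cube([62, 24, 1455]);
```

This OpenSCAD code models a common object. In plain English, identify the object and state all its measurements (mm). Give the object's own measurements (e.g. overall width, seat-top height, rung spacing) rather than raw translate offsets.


A fence section. Two 71×71 mm posts, 1518 mm tall, stand on the floor with a clear span of 1736 mm between their inner faces. Two horizontal rails of 71×67 mm section span the gap between the posts with their undersides at z = 216 mm and z = 1205 mm, flush with the posts' −y face. 7 pickets, each 62 mm wide, 24 mm thick and 1455 mm tall, are fixed to the +y face of the rails with their bottoms at z = 77 mm, spaced across the span with a 162 mm gap after the −x post and between neighbouring pickets, with 168 mm left before the +x post.


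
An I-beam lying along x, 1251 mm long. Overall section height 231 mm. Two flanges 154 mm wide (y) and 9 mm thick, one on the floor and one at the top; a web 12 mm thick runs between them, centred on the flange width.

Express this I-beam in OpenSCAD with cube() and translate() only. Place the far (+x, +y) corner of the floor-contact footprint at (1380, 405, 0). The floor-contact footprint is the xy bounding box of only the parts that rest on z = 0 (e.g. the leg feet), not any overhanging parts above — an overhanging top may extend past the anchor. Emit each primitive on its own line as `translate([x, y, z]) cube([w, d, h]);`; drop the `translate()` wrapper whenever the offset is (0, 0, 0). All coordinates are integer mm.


translate([129, 251, 0]) cube([1251, 154, 9]);
translate([129, 322, 9]) cube([1251, 12, 213]);
translate([129, 251, 222]) cube([1251, 154, 9]);


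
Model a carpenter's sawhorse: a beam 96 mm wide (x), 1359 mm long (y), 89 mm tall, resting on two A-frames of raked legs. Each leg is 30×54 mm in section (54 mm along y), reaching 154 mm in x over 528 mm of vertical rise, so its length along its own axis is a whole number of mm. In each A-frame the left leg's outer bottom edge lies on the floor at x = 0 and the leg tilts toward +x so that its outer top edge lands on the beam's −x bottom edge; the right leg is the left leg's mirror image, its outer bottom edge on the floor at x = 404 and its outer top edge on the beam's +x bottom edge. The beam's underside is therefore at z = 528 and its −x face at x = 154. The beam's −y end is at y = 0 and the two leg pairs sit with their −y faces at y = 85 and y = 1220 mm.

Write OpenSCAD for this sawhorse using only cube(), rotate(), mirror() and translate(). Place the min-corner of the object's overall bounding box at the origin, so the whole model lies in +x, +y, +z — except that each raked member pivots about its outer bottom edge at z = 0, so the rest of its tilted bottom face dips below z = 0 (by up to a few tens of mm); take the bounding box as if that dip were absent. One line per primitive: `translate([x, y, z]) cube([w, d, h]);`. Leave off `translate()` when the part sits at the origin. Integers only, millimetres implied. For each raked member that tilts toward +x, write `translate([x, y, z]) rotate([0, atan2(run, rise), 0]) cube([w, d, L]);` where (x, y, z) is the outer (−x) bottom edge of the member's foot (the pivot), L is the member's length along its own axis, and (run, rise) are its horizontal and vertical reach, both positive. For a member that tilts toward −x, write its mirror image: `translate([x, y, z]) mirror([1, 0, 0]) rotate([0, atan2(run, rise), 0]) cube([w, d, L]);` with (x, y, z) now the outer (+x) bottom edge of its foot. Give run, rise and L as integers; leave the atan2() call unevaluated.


translate([154, 0, 528]) cube([96, 1359, 89]);
translate([0, 85, 0]) rotate([0, atan2(154, 528), 0]) cube([30, 54, 550]);
translate([404, 85, 0]) mirror([1, 0, 0]) rotate([0, atan2(154, 528), 0]) cube([30, 54, 550]);
translate([0, 1220, 0]) rotate([0, atan2(154, 528), 0]) cube([30, 54, 550]);
translate([404, 1220, 0]) mirror([1, 0, 0]) rotate([0, atan2(154, 528), 0]) cube([30, 54, 550]);


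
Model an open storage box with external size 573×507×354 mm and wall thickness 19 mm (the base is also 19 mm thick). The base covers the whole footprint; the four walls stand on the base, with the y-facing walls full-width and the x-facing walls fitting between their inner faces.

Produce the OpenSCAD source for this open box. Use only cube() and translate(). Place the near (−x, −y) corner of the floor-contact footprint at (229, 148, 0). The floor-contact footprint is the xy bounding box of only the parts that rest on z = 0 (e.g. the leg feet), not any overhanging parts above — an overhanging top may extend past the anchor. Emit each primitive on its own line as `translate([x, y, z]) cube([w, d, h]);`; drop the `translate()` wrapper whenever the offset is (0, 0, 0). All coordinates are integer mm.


translate([229, 148, 0]) cube([573, 507, 19]);
translate([229, 148, 19]) cube([573, 19, 335]);
translate([229, 636, 19]) cube([573, 19, 335]);
translate([229, 167, 19]) cube([19, 469, 335]);
translate([783, 167, 19]) cube([19, 469, 335]);


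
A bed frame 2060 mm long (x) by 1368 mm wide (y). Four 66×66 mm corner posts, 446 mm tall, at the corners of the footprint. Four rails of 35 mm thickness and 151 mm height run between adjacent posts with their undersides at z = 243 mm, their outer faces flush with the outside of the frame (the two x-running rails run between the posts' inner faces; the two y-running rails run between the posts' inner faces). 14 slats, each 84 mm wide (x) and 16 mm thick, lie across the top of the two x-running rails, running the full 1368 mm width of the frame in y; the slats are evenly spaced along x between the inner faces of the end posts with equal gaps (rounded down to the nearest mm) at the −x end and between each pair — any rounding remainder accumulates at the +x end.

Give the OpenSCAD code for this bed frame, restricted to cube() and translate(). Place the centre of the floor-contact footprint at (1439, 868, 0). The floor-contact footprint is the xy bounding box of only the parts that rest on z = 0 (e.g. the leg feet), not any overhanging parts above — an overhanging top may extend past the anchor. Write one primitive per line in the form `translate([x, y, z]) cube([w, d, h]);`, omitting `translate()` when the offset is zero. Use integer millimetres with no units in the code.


// slat z = rail_z + rail_h = 243 + 151 = 394
// slat gap = ⌊(1928 − 14·84) / 15⌋ = 50
translate([409, 184, 0]) cube([66, 66, 446]);
translate([409, 1486, 0]) cube([66, 66, 446]);
translate([2403, 184, 0]) cube([66, 66, 446]);
translate([2403, 1486, 0]) cube([66, 66, 446]);
translate([475, 184, 243]) cube([1928, 35, 151]);
translate([475, 1517, 243]) cube([1928, 35, 151]);
translate([409, 250, 243]) cube([35, 1236, 151]);
translate([2434, 250, 243]) cube([35, 1236, 151]);
translate([525, 184, 394]) cube([84, 1368, 16]);
translate([659, 184, 394]) cube([84, 1368, 16]);
translate([793, 184, 394]) cube([84, 1368, 16]);
translate([927, 184, 394]) cube([84, 1368, 16]);
translate([1061, 184, 394]) cube([84, 1368, 16]);
translate([1195, 184, 394]) cube([84, 1368, 16]);
translate([1329, 184, 394]) cube([84, 1368, 16]);
translate([1463, 184, 394]) cube([84, 1368, 16]);
translate([1597, 184, 394]) cube([84, 1368, 16]);
translate([1731, 184, 394]) cube([84, 1368, 16]);
translate([1865, 184, 394]) cube([84, 1368, 16]);
translate([1999, 184, 394]) cube([84, 1368, 16]);
translate([2133, 184, 394]) cube([84, 1368, 16]);
translate([2267, 184, 394]) cube([84, 1368, 16]);


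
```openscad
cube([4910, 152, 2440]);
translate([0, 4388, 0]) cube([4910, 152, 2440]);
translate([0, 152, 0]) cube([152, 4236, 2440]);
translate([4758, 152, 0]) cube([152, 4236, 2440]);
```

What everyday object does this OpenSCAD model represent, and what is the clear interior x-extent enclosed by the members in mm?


A house (or room) frame. The interior width is 4606 mm.

Four 2440 mm walls enclosing a rectangle with no floor or roof — a room or house frame. Outside width is 4910 mm and wall thickness is 152 mm, so the interior width is 4910 − 2 × 152 = 4606 mm.


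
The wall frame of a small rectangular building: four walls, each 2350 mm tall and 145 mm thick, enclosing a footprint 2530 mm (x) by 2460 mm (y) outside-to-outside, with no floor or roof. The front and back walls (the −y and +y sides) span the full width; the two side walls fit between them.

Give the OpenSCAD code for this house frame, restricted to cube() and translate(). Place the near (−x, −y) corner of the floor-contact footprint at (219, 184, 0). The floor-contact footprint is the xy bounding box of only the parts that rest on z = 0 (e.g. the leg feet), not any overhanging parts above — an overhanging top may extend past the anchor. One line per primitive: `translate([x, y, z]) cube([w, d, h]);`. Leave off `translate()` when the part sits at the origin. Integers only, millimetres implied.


translate([219, 184, 0]) cube([2530, 145, 2350]);
translate([219, 2499, 0]) cube([2530, 145, 2350]);
translate([219, 329, 0]) cube([145, 2170, 2350]);
translate([2604, 329, 0]) cube([145, 2170, 2350]);


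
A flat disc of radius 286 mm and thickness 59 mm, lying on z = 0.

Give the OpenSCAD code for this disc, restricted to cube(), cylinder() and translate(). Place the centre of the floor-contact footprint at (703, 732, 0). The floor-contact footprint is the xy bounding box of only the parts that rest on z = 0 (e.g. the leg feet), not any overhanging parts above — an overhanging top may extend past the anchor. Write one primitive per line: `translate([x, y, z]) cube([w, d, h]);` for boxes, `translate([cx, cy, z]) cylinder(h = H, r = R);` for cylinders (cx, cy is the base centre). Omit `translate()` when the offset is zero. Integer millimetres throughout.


translate([703, 732, 0]) cylinder(h = 59, r = 286);


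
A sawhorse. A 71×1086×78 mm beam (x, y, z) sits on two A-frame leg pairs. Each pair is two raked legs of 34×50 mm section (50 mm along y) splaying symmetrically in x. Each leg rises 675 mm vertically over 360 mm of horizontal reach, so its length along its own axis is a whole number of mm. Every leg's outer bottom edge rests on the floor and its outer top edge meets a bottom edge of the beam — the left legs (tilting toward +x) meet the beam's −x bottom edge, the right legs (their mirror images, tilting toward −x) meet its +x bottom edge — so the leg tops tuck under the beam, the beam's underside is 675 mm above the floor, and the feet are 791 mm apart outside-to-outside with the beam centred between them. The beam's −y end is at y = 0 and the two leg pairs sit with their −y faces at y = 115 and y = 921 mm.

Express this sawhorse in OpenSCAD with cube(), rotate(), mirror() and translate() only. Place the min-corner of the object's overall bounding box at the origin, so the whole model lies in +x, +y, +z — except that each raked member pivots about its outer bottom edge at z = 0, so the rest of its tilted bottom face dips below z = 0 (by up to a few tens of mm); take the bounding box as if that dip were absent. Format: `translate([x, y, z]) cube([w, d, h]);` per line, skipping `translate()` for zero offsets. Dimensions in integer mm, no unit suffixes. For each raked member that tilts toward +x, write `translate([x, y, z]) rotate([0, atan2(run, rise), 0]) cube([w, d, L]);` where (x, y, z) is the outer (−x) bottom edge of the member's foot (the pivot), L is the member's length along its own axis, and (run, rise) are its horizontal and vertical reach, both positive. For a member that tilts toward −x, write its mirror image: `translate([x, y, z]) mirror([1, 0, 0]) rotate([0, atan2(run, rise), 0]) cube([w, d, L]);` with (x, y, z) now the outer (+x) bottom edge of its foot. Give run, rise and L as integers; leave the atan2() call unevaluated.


translate([360, 0, 675]) cube([71, 1086, 78]);
translate([0, 115, 0]) rotate([0, atan2(360, 675), 0]) cube([34, 50, 765]);
translate([791, 115, 0]) mirror([1, 0, 0]) rotate([0, atan2(360, 675), 0]) cube([34, 50, 765]);
translate([0, 921, 0]) rotate([0, atan2(360, 675), 0]) cube([34, 50, 765]);
translate([791, 921, 0]) mirror([1, 0, 0]) rotate([0, atan2(360, 675), 0]) cube([34, 50, 765]);


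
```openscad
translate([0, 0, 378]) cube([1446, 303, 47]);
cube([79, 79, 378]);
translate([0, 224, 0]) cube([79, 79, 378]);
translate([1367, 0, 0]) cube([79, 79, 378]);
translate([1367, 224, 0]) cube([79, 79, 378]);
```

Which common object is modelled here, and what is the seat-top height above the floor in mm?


A bench. The seat-top height is 425 mm.

A long slab on four corner posts — a bench. The slab sits at z = 378 with thickness 47, so the top is 378 + 47 = 425 mm.


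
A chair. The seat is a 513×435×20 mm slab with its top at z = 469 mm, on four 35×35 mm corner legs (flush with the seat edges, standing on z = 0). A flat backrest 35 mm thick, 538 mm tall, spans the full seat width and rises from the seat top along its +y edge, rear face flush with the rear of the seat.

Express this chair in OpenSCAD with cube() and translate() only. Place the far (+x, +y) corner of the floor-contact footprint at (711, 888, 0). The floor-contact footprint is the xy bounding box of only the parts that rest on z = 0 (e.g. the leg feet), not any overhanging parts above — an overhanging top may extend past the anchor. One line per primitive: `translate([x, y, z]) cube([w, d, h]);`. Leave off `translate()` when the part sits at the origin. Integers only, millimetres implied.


translate([198, 453, 449]) cube([513, 435, 20]);
translate([198, 453, 0]) cube([35, 35, 449]);
translate([676, 453, 0]) cube([35, 35, 449]);
translate([198, 853, 0]) cube([35, 35, 449]);
translate([676, 853, 0]) cube([35, 35, 449]);
translate([198, 853, 469]) cube([513, 35, 538]);


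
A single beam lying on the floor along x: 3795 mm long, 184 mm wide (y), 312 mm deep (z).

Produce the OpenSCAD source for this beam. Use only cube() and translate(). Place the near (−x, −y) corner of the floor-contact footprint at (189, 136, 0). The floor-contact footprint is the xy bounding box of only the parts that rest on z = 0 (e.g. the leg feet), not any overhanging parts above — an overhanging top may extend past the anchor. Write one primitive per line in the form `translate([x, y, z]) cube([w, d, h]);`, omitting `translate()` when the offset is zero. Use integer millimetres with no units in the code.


translate([189, 136, 0]) cube([3795, 184, 312]);


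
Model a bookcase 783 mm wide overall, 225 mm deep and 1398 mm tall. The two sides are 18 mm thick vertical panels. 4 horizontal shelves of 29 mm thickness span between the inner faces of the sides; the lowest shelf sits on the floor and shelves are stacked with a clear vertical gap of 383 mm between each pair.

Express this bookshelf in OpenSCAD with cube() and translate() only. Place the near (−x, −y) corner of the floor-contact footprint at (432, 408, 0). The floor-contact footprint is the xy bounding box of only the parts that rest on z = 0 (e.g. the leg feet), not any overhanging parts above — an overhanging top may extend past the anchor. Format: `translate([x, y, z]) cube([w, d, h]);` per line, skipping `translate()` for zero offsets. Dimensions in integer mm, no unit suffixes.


translate([432, 408, 0]) cube([18, 225, 1398]);
translate([1197, 408, 0]) cube([18, 225, 1398]);
translate([450, 408, 0]) cube([747, 225, 29]);
translate([450, 408, 412]) cube([747, 225, 29]);
translate([450, 408, 824]) cube([747, 225, 29]);
translate([450, 408, 1236]) cube([747, 225, 29]);


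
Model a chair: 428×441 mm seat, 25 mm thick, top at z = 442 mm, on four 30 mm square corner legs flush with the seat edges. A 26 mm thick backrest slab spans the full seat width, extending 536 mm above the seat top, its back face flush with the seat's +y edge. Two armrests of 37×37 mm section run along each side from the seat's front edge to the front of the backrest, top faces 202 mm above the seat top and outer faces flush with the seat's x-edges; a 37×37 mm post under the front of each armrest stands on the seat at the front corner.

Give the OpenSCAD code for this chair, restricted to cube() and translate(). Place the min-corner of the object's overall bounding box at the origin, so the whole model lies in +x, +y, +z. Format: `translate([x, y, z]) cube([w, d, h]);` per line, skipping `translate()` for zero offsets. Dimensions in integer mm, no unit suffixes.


translate([0, 0, 417]) cube([428, 441, 25]);
cube([30, 30, 417]);
translate([398, 0, 0]) cube([30, 30, 417]);
translate([0, 411, 0]) cube([30, 30, 417]);
translate([398, 411, 0]) cube([30, 30, 417]);
translate([0, 415, 442]) cube([428, 26, 536]);
translate([0, 0, 607]) cube([37, 415, 37]);
translate([391, 0, 607]) cube([37, 415, 37]);
translate([0, 0, 442]) cube([37, 37, 165]);
translate([391, 0, 442]) cube([37, 37, 165]);


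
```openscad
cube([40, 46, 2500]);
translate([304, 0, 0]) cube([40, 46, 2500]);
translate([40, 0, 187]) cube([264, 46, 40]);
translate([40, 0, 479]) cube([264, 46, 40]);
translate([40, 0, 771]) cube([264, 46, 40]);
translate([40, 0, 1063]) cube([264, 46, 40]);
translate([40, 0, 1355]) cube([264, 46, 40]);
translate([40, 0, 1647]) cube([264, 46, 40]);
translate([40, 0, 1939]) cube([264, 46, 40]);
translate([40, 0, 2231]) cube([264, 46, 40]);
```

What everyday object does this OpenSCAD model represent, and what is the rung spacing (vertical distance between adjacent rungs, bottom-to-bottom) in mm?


A ladder. The rung spacing is 292 mm.

Two tall 40×46 posts with 8 short bars between them — a ladder. Adjacent rungs sit at z = 187 and z = 479, so the spacing is 479 − 187 = 292 mm.


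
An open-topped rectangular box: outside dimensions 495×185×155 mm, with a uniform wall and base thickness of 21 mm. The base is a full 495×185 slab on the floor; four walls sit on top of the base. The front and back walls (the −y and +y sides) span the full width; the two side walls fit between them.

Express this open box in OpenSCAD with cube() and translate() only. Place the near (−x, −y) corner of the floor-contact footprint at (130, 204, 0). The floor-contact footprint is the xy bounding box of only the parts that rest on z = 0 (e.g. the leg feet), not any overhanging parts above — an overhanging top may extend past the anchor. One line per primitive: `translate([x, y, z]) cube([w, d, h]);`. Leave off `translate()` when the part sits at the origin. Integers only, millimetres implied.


translate([130, 204, 0]) cube([495, 185, 21]);
translate([130, 204, 21]) cube([495, 21, 134]);
translate([130, 368, 21]) cube([495, 21, 134]);
translate([130, 225, 21]) cube([21, 143, 134]);
translate([604, 225, 21]) cube([21, 143, 134]);


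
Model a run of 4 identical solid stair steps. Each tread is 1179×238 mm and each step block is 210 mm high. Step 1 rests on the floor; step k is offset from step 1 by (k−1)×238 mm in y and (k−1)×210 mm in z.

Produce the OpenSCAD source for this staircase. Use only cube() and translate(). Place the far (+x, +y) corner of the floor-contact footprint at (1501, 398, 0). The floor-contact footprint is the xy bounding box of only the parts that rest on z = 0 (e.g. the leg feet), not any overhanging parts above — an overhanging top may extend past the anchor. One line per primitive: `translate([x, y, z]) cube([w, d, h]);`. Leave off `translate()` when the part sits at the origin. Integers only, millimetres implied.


translate([322, 160, 0]) cube([1179, 238, 210]);
translate([322, 398, 210]) cube([1179, 238, 210]);
translate([322, 636, 420]) cube([1179, 238, 210]);
translate([322, 874, 630]) cube([1179, 238, 210]);


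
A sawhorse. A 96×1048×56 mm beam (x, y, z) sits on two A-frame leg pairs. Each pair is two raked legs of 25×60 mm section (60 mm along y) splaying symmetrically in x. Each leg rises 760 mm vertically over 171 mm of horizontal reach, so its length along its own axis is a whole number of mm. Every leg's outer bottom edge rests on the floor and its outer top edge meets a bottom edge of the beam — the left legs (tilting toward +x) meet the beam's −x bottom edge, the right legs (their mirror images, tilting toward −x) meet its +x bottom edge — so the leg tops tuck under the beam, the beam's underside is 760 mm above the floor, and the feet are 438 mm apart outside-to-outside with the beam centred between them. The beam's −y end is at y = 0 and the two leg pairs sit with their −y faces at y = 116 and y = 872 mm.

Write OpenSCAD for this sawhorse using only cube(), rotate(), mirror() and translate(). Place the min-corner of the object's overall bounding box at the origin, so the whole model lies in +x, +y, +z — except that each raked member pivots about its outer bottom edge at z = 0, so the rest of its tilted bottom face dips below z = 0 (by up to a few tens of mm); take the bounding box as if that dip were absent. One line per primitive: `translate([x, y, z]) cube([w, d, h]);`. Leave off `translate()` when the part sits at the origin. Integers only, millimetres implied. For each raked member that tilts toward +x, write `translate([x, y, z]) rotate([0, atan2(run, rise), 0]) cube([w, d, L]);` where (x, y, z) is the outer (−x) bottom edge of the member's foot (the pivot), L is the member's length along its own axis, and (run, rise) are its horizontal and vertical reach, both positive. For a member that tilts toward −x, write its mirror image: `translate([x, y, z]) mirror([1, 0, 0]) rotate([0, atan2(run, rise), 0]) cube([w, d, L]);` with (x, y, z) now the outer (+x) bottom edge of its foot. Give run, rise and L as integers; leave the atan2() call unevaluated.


translate([171, 0, 760]) cube([96, 1048, 56]);
translate([0, 116, 0]) rotate([0, atan2(171, 760), 0]) cube([25, 60, 779]);
translate([438, 116, 0]) mirror([1, 0, 0]) rotate([0, atan2(171, 760), 0]) cube([25, 60, 779]);
translate([0, 872, 0]) rotate([0, atan2(171, 760), 0]) cube([25, 60, 779]);
translate([438, 872, 0]) mirror([1, 0, 0]) rotate([0, atan2(171, 760), 0]) cube([25, 60, 779]);


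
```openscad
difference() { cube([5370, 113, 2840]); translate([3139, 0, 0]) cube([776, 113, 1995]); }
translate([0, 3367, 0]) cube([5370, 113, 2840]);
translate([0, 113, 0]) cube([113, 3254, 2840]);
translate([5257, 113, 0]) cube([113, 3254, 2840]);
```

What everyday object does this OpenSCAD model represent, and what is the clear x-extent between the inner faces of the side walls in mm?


A single room. The interior width is 5144 mm.

Four walls enclosing a rectangle with a door in the front wall — a room. Outside width 5370 minus two 113 mm walls gives 5144 mm.


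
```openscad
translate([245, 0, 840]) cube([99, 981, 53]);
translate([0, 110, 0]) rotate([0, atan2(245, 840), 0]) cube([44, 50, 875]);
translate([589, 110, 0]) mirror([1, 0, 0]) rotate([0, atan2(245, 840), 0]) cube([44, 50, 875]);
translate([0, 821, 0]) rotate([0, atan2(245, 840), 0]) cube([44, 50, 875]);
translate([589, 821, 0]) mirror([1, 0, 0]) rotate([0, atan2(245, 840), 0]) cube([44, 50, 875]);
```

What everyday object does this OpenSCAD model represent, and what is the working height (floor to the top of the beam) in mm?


A sawhorse. The overall height is 893 mm.

A beam across two mirrored pairs of raked legs — a sawhorse. The beam's underside is at z = 840 (matching the legs' vertical rise in atan2(245, 840)) and the beam is 53 mm tall, so its top is at 840 + 53 = 893 mm. The raked legs top out at the beam's underside, so that is the highest point.


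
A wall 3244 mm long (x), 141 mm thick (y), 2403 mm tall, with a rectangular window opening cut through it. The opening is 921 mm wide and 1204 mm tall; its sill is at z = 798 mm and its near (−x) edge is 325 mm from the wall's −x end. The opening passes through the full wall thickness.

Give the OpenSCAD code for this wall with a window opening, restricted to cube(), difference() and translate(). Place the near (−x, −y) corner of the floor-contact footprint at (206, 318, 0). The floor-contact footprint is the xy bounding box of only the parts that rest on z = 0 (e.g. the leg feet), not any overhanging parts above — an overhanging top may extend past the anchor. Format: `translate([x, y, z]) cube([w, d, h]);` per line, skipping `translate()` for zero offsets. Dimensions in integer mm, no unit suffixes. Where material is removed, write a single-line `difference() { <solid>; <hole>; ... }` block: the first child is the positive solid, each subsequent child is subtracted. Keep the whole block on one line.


difference() { translate([206, 318, 0]) cube([3244, 141, 2403]); translate([531, 318, 798]) cube([921, 141, 1204]); }


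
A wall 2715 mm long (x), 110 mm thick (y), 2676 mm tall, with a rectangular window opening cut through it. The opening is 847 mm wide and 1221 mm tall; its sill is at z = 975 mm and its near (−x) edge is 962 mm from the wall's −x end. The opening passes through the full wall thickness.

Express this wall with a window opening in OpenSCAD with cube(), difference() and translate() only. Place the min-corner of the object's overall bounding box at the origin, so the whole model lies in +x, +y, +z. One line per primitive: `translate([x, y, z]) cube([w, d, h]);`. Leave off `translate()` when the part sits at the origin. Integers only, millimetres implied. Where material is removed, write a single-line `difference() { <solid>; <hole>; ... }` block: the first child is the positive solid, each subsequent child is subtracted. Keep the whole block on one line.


difference() { cube([2715, 110, 2676]); translate([962, 0, 975]) cube([847, 110, 1221]); }


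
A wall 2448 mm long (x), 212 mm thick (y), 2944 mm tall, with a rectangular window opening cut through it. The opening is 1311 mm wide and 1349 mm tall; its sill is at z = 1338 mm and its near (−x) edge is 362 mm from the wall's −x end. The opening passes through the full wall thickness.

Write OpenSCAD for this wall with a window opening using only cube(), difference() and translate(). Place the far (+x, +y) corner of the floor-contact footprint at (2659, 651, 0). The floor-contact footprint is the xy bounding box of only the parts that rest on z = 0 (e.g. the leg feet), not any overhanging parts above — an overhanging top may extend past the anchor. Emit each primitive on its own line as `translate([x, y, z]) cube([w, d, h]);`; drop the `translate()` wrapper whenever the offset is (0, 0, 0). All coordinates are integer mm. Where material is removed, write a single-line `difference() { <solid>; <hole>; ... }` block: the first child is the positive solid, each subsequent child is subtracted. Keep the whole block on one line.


difference() { translate([211, 439, 0]) cube([2448, 212, 2944]); translate([573, 439, 1338]) cube([1311, 212, 1349]); }


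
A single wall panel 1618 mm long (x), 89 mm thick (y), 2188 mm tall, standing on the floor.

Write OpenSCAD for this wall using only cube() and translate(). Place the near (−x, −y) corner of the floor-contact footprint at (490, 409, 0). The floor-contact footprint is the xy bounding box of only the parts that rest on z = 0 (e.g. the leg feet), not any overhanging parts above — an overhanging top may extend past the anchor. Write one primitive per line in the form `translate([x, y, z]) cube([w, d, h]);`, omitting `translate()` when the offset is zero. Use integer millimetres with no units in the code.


translate([490, 409, 0]) cube([1618, 89, 2188]);


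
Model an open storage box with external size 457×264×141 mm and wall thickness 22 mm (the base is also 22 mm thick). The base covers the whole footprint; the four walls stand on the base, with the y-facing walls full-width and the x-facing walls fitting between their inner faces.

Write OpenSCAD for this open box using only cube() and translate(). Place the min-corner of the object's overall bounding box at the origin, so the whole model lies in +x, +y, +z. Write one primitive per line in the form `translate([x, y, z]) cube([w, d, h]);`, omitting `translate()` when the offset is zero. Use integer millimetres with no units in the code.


cube([457, 264, 22]);
translate([0, 0, 22]) cube([457, 22, 119]);
translate([0, 242, 22]) cube([457, 22, 119]);
translate([0, 22, 22]) cube([22, 220, 119]);
translate([435, 22, 22]) cube([22, 220, 119]);


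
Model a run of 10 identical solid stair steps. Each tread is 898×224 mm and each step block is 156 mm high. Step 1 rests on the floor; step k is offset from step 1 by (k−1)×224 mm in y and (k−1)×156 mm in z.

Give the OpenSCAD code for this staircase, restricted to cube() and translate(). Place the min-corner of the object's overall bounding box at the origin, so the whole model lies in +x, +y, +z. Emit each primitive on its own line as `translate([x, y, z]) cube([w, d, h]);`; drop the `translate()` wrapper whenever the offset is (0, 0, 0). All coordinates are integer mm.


cube([898, 224, 156]);
translate([0, 224, 156]) cube([898, 224, 156]);
translate([0, 448, 312]) cube([898, 224, 156]);
translate([0, 672, 468]) cube([898, 224, 156]);
translate([0, 896, 624]) cube([898, 224, 156]);
translate([0, 1120, 780]) cube([898, 224, 156]);
translate([0, 1344, 936]) cube([898, 224, 156]);
translate([0, 1568, 1092]) cube([898, 224, 156]);
translate([0, 1792, 1248]) cube([898, 224, 156]);
translate([0, 2016, 1404]) cube([898, 224, 156]);


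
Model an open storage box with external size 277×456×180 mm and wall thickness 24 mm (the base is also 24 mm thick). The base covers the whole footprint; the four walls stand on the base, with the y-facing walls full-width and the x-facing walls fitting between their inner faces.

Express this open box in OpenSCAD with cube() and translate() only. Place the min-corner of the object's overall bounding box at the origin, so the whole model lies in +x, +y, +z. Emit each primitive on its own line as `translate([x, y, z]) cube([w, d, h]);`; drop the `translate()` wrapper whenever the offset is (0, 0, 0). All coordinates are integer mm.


cube([277, 456, 24]);
translate([0, 0, 24]) cube([277, 24, 156]);
translate([0, 432, 24]) cube([277, 24, 156]);
translate([0, 24, 24]) cube([24, 408, 156]);
translate([253, 24, 24]) cube([24, 408, 156]);


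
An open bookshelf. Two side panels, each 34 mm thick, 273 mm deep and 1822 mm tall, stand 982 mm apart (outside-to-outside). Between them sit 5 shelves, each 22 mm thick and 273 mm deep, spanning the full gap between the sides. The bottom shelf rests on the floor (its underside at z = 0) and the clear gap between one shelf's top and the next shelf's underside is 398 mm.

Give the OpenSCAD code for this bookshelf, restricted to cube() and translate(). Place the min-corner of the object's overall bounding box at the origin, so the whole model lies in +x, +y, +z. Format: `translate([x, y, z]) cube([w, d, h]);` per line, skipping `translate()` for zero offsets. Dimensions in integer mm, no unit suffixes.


cube([34, 273, 1822]);
translate([948, 0, 0]) cube([34, 273, 1822]);
translate([34, 0, 0]) cube([914, 273, 22]);
translate([34, 0, 420]) cube([914, 273, 22]);
translate([34, 0, 840]) cube([914, 273, 22]);
translate([34, 0, 1260]) cube([914, 273, 22]);
translate([34, 0, 1680]) cube([914, 273, 22]);


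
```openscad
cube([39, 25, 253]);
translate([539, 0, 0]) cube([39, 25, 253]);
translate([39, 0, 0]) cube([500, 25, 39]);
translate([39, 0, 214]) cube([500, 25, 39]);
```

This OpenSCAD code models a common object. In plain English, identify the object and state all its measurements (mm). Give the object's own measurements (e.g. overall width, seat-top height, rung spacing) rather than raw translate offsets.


A rectangular picture frame lying in the x–z plane (depth along y). The opening is 500 mm wide (x) by 175 mm tall (z), surrounded by a border 39 mm wide on all four sides. The frame is 25 mm deep and is made of two full-height vertical stiles with two horizontal rails fitted between them.


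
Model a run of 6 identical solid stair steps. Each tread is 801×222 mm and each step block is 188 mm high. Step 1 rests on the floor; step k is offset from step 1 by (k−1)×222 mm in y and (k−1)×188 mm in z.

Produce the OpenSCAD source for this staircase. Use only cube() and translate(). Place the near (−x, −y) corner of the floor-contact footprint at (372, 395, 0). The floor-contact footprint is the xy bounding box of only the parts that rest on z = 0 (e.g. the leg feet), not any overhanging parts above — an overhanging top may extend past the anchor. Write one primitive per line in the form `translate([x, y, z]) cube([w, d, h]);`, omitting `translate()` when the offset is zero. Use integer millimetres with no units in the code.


translate([372, 395, 0]) cube([801, 222, 188]);
translate([372, 617, 188]) cube([801, 222, 188]);
translate([372, 839, 376]) cube([801, 222, 188]);
translate([372, 1061, 564]) cube([801, 222, 188]);
translate([372, 1283, 752]) cube([801, 222, 188]);
translate([372, 1505, 940]) cube([801, 222, 188]);


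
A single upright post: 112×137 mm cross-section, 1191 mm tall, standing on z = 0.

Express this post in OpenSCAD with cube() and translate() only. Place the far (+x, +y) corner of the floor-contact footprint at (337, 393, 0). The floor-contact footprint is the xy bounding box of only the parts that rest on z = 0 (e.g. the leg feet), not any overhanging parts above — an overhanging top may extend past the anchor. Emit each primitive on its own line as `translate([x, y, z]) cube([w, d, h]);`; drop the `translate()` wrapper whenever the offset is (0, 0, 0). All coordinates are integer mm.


translate([225, 256, 0]) cube([112, 137, 1191]);


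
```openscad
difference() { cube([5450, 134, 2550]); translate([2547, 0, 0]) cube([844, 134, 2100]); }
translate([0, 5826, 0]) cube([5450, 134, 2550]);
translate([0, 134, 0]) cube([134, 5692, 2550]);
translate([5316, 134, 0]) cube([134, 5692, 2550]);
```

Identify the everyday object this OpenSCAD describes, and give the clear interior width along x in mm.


A single room. The interior width is 5182 mm.

Four walls enclosing a rectangle with a door in the front wall — a room. Outside width 5450 minus two 134 mm walls gives 5182 mm.


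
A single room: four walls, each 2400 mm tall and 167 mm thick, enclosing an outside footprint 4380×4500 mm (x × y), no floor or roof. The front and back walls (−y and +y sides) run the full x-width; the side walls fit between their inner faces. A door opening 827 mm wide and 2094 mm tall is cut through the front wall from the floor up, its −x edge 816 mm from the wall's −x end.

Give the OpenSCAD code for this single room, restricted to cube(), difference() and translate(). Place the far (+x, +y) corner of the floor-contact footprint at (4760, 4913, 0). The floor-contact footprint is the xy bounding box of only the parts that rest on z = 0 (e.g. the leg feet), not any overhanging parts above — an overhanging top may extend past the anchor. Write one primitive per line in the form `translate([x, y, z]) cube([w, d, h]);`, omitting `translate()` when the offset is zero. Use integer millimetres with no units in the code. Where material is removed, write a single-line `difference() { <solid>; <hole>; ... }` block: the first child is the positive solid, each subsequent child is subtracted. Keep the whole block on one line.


difference() { translate([380, 413, 0]) cube([4380, 167, 2400]); translate([1196, 413, 0]) cube([827, 167, 2094]); }
translate([380, 4746, 0]) cube([4380, 167, 2400]);
translate([380, 580, 0]) cube([167, 4166, 2400]);
translate([4593, 580, 0]) cube([167, 4166, 2400]);
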